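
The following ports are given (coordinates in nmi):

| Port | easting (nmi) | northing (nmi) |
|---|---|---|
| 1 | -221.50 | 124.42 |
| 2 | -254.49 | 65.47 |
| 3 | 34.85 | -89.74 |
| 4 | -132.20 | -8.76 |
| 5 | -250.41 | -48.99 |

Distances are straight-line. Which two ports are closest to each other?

1 and 2

Pairwise distances:
1–2: 67.55 nmi
2–5: 114.53 nmi
4–5: 124.87 nmi
2–4: 143.06 nmi
1–4: 160.35 nmi
1–5: 175.80 nmi
3–4: 185.64 nmi
3–5: 288.16 nmi
2–3: 328.34 nmi
1–3: 334.04 nmi
Closest pair: 1–2 at 67.55 nmi.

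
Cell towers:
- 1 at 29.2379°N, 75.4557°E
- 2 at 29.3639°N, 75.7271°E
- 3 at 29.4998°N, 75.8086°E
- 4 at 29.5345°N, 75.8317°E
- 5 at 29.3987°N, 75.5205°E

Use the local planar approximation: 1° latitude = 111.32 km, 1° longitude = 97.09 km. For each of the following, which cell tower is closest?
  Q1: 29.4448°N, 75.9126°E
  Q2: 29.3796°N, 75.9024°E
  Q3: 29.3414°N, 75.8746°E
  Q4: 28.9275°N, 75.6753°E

Q1 at 29.4448°N, 75.9126°E:
  1: √((-0.2069·111.32)² + (-0.4569·97.09)²) = √(530.477999 + 1967.846951) = 49.9832 km
  2: √((-0.0809·111.32)² + (-0.1855·97.09)²) = √(81.104218 + 324.367124) = 20.1363 km
  3: √((0.0550·111.32)² + (-0.1040·97.09)²) = √(37.486231 + 101.956679) = 11.8086 km
  4: √((0.0897·111.32)² + (-0.0809·97.09)²) = √(99.708293 + 61.694443) = 12.7044 km
  5: √((-0.0461·111.32)² + (-0.3921·97.09)²) = √(26.335905 + 1449.247923) = 38.4133 km
  → nearest: 3 (11.8086 km)
Q2 at 29.3796°N, 75.9024°E:
  1: √((-0.1417·111.32)² + (-0.4467·97.09)²) = √(248.820464 + 1880.965834) = 46.1496 km
  2: √((-0.0157·111.32)² + (-0.1753·97.09)²) = √(3.054539 + 289.676213) = 17.1094 km
  3: √((0.1202·111.32)² + (-0.0938·97.09)²) = √(179.042169 + 82.938214) = 16.1858 km
  4: √((0.1549·111.32)² + (-0.0707·97.09)²) = √(297.337189 + 47.118107) = 18.5595 km
  5: √((0.0191·111.32)² + (-0.3819·97.09)²) = √(4.520777 + 1374.827843) = 37.1396 km
  → nearest: 3 (16.1858 km)
Q3 at 29.3414°N, 75.8746°E:
  1: √((-0.1035·111.32)² + (-0.4189·97.09)²) = √(132.747727 + 1654.130322) = 42.2715 km
  2: √((0.0225·111.32)² + (-0.1475·97.09)²) = √(6.273522 + 205.084597) = 14.5382 km
  3: √((0.1584·111.32)² + (-0.0660·97.09)²) = √(310.925792 + 41.061695) = 18.7613 km
  4: √((0.1931·111.32)² + (-0.0429·97.09)²) = √(462.073373 + 17.348566) = 21.8957 km
  5: √((0.0573·111.32)² + (-0.3541·97.09)²) = √(40.686997 + 1181.954765) = 34.9663 km
  → nearest: 2 (14.5382 km)
Q4 at 28.9275°N, 75.6753°E:
  1: √((0.3104·111.32)² + (-0.2196·97.09)²) = √(1193.960119 + 454.583506) = 40.6023 km
  2: √((0.4364·111.32)² + (0.0518·97.09)²) = √(2360.021064 + 25.293476) = 48.8397 km
  3: √((0.5723·111.32)² + (0.1333·97.09)²) = √(4058.764818 + 167.497875) = 65.0097 km
  4: √((0.6070·111.32)² + (0.1564·97.09)²) = √(4565.872475 + 230.580459) = 69.2564 km
  5: √((0.4712·111.32)² + (-0.1548·97.09)²) = √(2751.420437 + 225.886832) = 54.5647 km
  → nearest: 1 (40.6023 km)

Q1→3; Q2→3; Q3→2; Q4→1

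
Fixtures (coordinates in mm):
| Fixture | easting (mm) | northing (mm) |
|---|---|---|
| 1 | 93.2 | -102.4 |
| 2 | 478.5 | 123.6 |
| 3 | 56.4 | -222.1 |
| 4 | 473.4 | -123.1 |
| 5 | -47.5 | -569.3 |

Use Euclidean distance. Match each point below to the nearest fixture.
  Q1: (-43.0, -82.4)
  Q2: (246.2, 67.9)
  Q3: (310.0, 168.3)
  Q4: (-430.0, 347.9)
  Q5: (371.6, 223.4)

Q1→1; Q2→1; Q3→2; Q4→1; Q5→2

Q1 at (-43.0, -82.4):
  1: √((136.2)² + (-20.0)²) = √(18550.440 + 400.000) = 137.7 mm
  2: √((521.5)² + (206.0)²) = √(271962.250 + 42436.000) = 560.7 mm
  3: √((99.4)² + (-139.7)²) = √(9880.360 + 19516.090) = 171.5 mm
  4: √((516.4)² + (-40.7)²) = √(266668.960 + 1656.490) = 518.0 mm
  5: √((-4.5)² + (-486.9)²) = √(20.250 + 237071.610) = 486.9 mm
  → nearest: 1 (137.7 mm)
Q2 at (246.2, 67.9):
  1: √((-153.0)² + (-170.3)²) = √(23409.000 + 29002.090) = 228.9 mm
  2: √((232.3)² + (55.7)²) = √(53963.290 + 3102.490) = 238.9 mm
  3: √((-189.8)² + (-290.0)²) = √(36024.040 + 84100.000) = 346.6 mm
  4: √((227.2)² + (-191.0)²) = √(51619.840 + 36481.000) = 296.8 mm
  5: √((-293.7)² + (-637.2)²) = √(86259.690 + 406023.840) = 701.6 mm
  → nearest: 1 (228.9 mm)
Q3 at (310.0, 168.3):
  1: √((-216.8)² + (-270.7)²) = √(47002.240 + 73278.490) = 346.8 mm
  2: √((168.5)² + (-44.7)²) = √(28392.250 + 1998.090) = 174.3 mm
  3: √((-253.6)² + (-390.4)²) = √(64312.960 + 152412.160) = 465.5 mm
  4: √((163.4)² + (-291.4)²) = √(26699.560 + 84913.960) = 334.1 mm
  5: √((-357.5)² + (-737.6)²) = √(127806.250 + 544053.760) = 819.7 mm
  → nearest: 2 (174.3 mm)
Q4 at (-430.0, 347.9):
  1: √((523.2)² + (-450.3)²) = √(273738.240 + 202770.090) = 690.3 mm
  2: √((908.5)² + (-224.3)²) = √(825372.250 + 50310.490) = 935.8 mm
  3: √((486.4)² + (-570.0)²) = √(236584.960 + 324900.000) = 749.3 mm
  4: √((903.4)² + (-471.0)²) = √(816131.560 + 221841.000) = 1018.8 mm
  5: √((382.5)² + (-917.2)²) = √(146306.250 + 841255.840) = 993.8 mm
  → nearest: 1 (690.3 mm)
Q5 at (371.6, 223.4):
  1: √((-278.4)² + (-325.8)²) = √(77506.560 + 106145.640) = 428.5 mm
  2: √((106.9)² + (-99.8)²) = √(11427.610 + 9960.040) = 146.2 mm
  3: √((-315.2)² + (-445.5)²) = √(99351.040 + 198470.250) = 545.7 mm
  4: √((101.8)² + (-346.5)²) = √(10363.240 + 120062.250) = 361.1 mm
  5: √((-419.1)² + (-792.7)²) = √(175644.810 + 628373.290) = 896.7 mm
  → nearest: 2 (146.2 mm)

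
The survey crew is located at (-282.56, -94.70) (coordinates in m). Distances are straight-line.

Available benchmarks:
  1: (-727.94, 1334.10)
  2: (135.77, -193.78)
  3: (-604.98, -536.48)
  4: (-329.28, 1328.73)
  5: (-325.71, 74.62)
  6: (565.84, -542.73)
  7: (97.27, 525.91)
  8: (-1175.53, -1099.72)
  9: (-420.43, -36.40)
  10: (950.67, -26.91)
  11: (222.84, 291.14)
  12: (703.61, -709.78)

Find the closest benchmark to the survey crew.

Distances from (-282.56, -94.70):
1: √((-445.38)² + (1428.80)²) = √(198363.3444 + 2041469.4400) = 1496.61 m
2: √((418.33)² + (-99.08)²) = √(174999.9889 + 9816.8464) = 429.90 m
3: √((-322.42)² + (-441.78)²) = √(103954.6564 + 195169.5684) = 546.92 m
4: √((-46.72)² + (1423.43)²) = √(2182.7584 + 2026152.9649) = 1424.20 m
5: √((-43.15)² + (169.32)²) = √(1861.9225 + 28669.2624) = 174.73 m
6: √((848.40)² + (-448.03)²) = √(719782.5600 + 200730.8809) = 959.43 m
7: √((379.83)² + (620.61)²) = √(144270.8289 + 385156.7721) = 727.62 m
8: √((-892.97)² + (-1005.02)²) = √(797395.4209 + 1010065.2004) = 1344.42 m
9: √((-137.87)² + (58.30)²) = √(19008.1369 + 3398.8900) = 149.69 m
10: √((1233.23)² + (67.79)²) = √(1520856.2329 + 4595.4841) = 1235.09 m
11: √((505.40)² + (385.84)²) = √(255429.1600 + 148872.5056) = 635.85 m
12: √((986.17)² + (-615.08)²) = √(972531.2689 + 378323.4064) = 1162.26 m
Minimum: 9 at 149.69 m.

9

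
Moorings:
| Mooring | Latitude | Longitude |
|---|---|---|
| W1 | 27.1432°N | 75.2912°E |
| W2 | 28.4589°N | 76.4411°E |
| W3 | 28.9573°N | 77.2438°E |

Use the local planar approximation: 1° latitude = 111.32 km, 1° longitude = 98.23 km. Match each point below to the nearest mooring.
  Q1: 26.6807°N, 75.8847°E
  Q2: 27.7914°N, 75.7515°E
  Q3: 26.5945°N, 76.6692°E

Q1 at 26.6807°N, 75.8847°E:
  W1: 77.7791 km
  W2: 205.3560 km
  W3: 286.4450 km
  → nearest: W1 (77.7791 km)
Q2 at 27.7914°N, 75.7515°E:
  W1: 85.1536 km
  W2: 100.5486 km
  W3: 195.7885 km
  → nearest: W1 (85.1536 km)
Q3 at 26.5945°N, 76.6692°E:
  W1: 148.5042 km
  W2: 208.7510 km
  W3: 269.0148 km
  → nearest: W1 (148.5042 km)

Q1→W1; Q2→W1; Q3→W1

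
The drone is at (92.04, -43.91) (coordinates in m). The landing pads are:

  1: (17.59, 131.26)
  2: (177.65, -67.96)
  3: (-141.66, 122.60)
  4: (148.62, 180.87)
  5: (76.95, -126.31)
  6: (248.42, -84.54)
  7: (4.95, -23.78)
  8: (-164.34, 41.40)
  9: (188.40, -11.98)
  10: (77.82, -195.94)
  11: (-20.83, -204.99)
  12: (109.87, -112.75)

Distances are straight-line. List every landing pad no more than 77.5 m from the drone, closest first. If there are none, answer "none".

12

Distances from (92.04, -43.91):
1: √((-74.45)² + (175.17)²) = √(5542.8025 + 30684.5289) = 190.33 m
2: √((85.61)² + (-24.05)²) = √(7329.0721 + 578.4025) = 88.92 m
3: √((-233.70)² + (166.51)²) = √(54615.6900 + 27725.5801) = 286.95 m
4: √((56.58)² + (224.78)²) = √(3201.2964 + 50526.0484) = 231.79 m
5: √((-15.09)² + (-82.40)²) = √(227.7081 + 6789.7600) = 83.77 m
6: √((156.38)² + (-40.63)²) = √(24454.7044 + 1650.7969) = 161.57 m
7: √((-87.09)² + (20.13)²) = √(7584.6681 + 405.2169) = 89.39 m
8: √((-256.38)² + (85.31)²) = √(65730.7044 + 7277.7961) = 270.20 m
9: √((96.36)² + (31.93)²) = √(9285.2496 + 1019.5249) = 101.51 m
10: √((-14.22)² + (-152.03)²) = √(202.2084 + 23113.1209) = 152.69 m
11: √((-112.87)² + (-161.08)²) = √(12739.6369 + 25946.7664) = 196.69 m
12: √((17.83)² + (-68.84)²) = √(317.9089 + 4738.9456) = 71.11 m
Threshold 77.5 m: 12 (71.11 m) is within range.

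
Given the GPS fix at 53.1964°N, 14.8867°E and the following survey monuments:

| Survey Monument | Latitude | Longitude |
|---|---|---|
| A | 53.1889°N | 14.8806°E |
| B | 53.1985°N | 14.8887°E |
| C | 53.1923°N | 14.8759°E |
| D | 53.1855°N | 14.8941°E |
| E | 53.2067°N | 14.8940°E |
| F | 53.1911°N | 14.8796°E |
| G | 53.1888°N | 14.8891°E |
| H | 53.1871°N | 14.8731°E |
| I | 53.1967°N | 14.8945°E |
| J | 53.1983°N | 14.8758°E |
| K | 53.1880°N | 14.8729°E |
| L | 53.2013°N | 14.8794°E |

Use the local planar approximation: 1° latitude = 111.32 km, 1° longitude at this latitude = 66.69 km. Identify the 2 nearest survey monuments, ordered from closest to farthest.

B, I

Distances from 53.1964°N, 14.8867°E:
A: √((-0.0075·111.32)² + (-0.0061·66.69)²) = √(0.697058 + 0.165494) = 0.9287 km
B: √((0.0021·111.32)² + (0.0020·66.69)²) = √(0.054649 + 0.017790) = 0.2691 km
C: √((-0.0041·111.32)² + (-0.0108·66.69)²) = √(0.208312 + 0.518763) = 0.8527 km
D: √((-0.0109·111.32)² + (0.0074·66.69)²) = √(1.472310 + 0.243548) = 1.3099 km
E: √((0.0103·111.32)² + (0.0073·66.69)²) = √(1.314682 + 0.237010) = 1.2457 km
F: √((-0.0053·111.32)² + (-0.0071·66.69)²) = √(0.348095 + 0.224201) = 0.7565 km
G: √((-0.0076·111.32)² + (0.0024·66.69)²) = √(0.715770 + 0.025618) = 0.8610 km
H: √((-0.0093·111.32)² + (-0.0136·66.69)²) = √(1.071796 + 0.822620) = 1.3764 km
I: √((0.0003·111.32)² + (0.0078·66.69)²) = √(0.001115 + 0.270589) = 0.5213 km
J: √((0.0019·111.32)² + (-0.0109·66.69)²) = √(0.044736 + 0.528414) = 0.7571 km
K: √((-0.0084·111.32)² + (-0.0138·66.69)²) = √(0.874390 + 0.846993) = 1.3120 km
L: √((0.0049·111.32)² + (-0.0073·66.69)²) = √(0.297535 + 0.237010) = 0.7311 km
Sorted: B (0.2691 km) < I (0.5213 km) < L (0.7311 km) < F (0.7565 km) < …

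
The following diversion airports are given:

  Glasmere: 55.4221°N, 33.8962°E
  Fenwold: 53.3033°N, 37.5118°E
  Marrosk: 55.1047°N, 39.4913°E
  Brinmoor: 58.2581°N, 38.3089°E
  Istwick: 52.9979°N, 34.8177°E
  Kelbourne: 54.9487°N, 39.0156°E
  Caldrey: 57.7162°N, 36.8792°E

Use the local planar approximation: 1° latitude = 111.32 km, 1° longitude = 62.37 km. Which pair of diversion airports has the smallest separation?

Pairwise distances:
Marrosk–Kelbourne: √((-0.1560·111.32)² + (-0.4757·62.37)²) = √(301.575177 + 880.273830) = 34.3780 km
Brinmoor–Caldrey: √((-0.5419·111.32)² + (-1.4297·62.37)²) = √(3639.022136 + 7951.358274) = 107.6586 km
Fenwold–Istwick: √((-0.3054·111.32)² + (-2.6941·62.37)²) = √(1155.804712 + 28234.422674) = 171.4358 km
Fenwold–Kelbourne: √((1.6454·111.32)² + (1.5038·62.37)²) = √(33549.757180 + 8796.940390) = 205.7831 km
Fenwold–Marrosk: √((1.8014·111.32)² + (1.9795·62.37)²) = √(40213.022062 + 15242.720994) = 235.4904 km
Glasmere–Istwick: √((-2.4242·111.32)² + (0.9215·62.37)²) = √(72825.468819 + 3303.255503) = 275.9143 km
Glasmere–Caldrey: √((2.2941·111.32)² + (2.9830·62.37)²) = √(65218.541922 + 34614.494591) = 315.9637 km
Glasmere–Kelbourne: √((-0.4734·111.32)² + (5.1194·62.37)²) = √(2777.172796 + 101950.560160) = 323.6166 km
Glasmere–Fenwold: √((-2.1188·111.32)² + (3.6156·62.37)²) = √(55632.211427 + 50852.492397) = 326.3199 km
Marrosk–Caldrey: √((2.6115·111.32)² + (-2.6121·62.37)²) = √(84513.571600 + 26541.843645) = 333.2498 km
Kelbourne–Caldrey: √((2.7675·111.32)² + (-2.1364·62.37)²) = √(94912.115700 + 17754.834429) = 335.6590 km
Istwick–Kelbourne: √((1.9508·111.32)² + (4.1979·62.37)²) = √(47159.792891 + 68551.295373) = 340.1633 km
Glasmere–Marrosk: √((-0.3174·111.32)² + (5.5951·62.37)²) = √(1248.418628 + 121777.539256) = 350.7506 km
Marrosk–Brinmoor: √((3.1534·111.32)² + (-1.1824·62.37)²) = √(123226.615907 + 5438.514994) = 358.6992 km
Brinmoor–Kelbourne: √((-3.3094·111.32)² + (0.7067·62.37)²) = √(135720.334220 + 1942.771262) = 371.0298 km
Marrosk–Istwick: √((-2.1068·111.32)² + (-4.6736·62.37)²) = √(55003.840584 + 84967.837913) = 374.1279 km
Glasmere–Brinmoor: √((2.8360·111.32)² + (4.4127·62.37)²) = √(99668.712540 + 75746.102894) = 418.8255 km
Fenwold–Caldrey: √((4.4129·111.32)² + (-0.6326·62.37)²) = √(241320.695046 + 1556.717699) = 492.8259 km
Istwick–Caldrey: √((4.7183·111.32)² + (2.0615·62.37)²) = √(275878.271956 + 16531.724774) = 540.7495 km
Fenwold–Brinmoor: √((4.9548·111.32)² + (0.7971·62.37)²) = √(304227.629278 + 2471.593853) = 553.8043 km
Brinmoor–Istwick: √((-5.2602·111.32)² + (-3.4912·62.37)²) = √(342886.912630 + 47413.383227) = 624.7402 km
Closest pair: Marrosk–Kelbourne at 34.3780 km.

Marrosk and Kelbourne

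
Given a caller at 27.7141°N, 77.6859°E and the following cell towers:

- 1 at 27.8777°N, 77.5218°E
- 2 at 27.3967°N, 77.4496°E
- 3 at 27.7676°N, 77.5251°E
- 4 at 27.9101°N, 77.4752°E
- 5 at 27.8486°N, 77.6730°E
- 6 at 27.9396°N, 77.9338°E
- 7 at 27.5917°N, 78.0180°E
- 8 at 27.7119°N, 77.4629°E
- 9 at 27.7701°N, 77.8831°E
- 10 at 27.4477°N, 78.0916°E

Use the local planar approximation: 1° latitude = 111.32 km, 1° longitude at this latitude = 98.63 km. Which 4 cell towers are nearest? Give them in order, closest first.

5, 3, 9, 8

Distances from 27.7141°N, 77.6859°E:
1: √((0.1636·111.32)² + (-0.1641·98.63)²) = √(331.675196 + 261.960149) = 24.3646 km
2: √((-0.3174·111.32)² + (-0.2363·98.63)²) = √(1248.418628 + 543.182175) = 42.3273 km
3: √((0.0535·111.32)² + (-0.1608·98.63)²) = √(35.469410 + 251.530211) = 16.9411 km
4: √((0.1960·111.32)² + (-0.2107·98.63)²) = √(476.056542 + 431.864134) = 30.1317 km
5: √((0.1345·111.32)² + (-0.0129·98.63)²) = √(224.176954 + 1.618816) = 15.0265 km
6: √((0.2255·111.32)² + (0.2479·98.63)²) = √(630.143539 + 597.820935) = 35.0423 km
7: √((-0.1224·111.32)² + (0.3321·98.63)²) = √(185.656103 + 1072.891532) = 35.4760 km
8: √((-0.0022·111.32)² + (-0.2230·98.63)²) = √(0.059978 + 483.757590) = 21.9959 km
9: √((0.0560·111.32)² + (0.1972·98.63)²) = √(38.861759 + 378.296120) = 20.4244 km
10: √((-0.2664·111.32)² + (0.4057·98.63)²) = √(879.457458 + 1601.135481) = 49.8056 km
Sorted: 5 (15.0265 km) < 3 (16.9411 km) < 9 (20.4244 km) < 8 (21.9959 km) < 1 (24.3646 km) < 4 (30.1317 km) < …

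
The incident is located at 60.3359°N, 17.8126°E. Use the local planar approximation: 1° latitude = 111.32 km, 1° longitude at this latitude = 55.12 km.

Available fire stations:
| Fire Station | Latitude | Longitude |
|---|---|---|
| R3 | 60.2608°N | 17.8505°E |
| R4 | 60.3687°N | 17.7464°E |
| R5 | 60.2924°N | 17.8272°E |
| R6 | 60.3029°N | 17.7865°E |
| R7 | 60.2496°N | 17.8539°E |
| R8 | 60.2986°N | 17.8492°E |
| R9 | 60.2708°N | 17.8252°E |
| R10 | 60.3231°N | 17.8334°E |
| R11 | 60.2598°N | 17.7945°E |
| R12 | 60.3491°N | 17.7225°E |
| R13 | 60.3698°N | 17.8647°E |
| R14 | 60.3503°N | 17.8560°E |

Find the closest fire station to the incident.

Distances from 60.3359°N, 17.8126°E:
R3: 8.6172 km
R4: 5.1620 km
R5: 4.9088 km
R6: 3.9452 km
R7: 9.8729 km
R8: 4.6164 km
R9: 7.2801 km
R10: 1.8289 km
R11: 8.5300 km
R12: 5.1791 km
R13: 4.7422 km
R14: 2.8796 km
Minimum: R10 at 1.8289 km.

R10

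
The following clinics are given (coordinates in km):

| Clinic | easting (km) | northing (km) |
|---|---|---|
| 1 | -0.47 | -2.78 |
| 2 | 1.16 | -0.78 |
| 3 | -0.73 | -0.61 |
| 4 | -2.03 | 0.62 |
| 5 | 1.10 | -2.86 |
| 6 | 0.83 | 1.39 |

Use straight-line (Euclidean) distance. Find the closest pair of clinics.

1 and 5

Pairwise distances:
1–2: 2.580 km
1–3: 2.186 km
1–4: 3.741 km
1–5: 1.572 km
1–6: 4.368 km
2–3: 1.898 km
2–4: 3.484 km
2–5: 2.081 km
2–6: 2.195 km
3–4: 1.790 km
3–5: 2.900 km
3–6: 2.536 km
4–5: 4.681 km
4–6: 2.962 km
5–6: 4.259 km
Closest pair: 1–5 at 1.572 km.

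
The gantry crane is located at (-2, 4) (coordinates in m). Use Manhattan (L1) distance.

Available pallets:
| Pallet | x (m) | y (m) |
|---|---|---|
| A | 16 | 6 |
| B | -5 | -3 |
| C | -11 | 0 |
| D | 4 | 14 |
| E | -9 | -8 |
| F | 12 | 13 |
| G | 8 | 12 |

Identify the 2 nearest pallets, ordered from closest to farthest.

B, C

Distances from (-2, 4):
A: 20 m
B: 10 m
C: 13 m
D: 16 m
E: 19 m
F: 23 m
G: 18 m
Sorted: B (10 m) < C (13 m) < D (16 m) < G (18 m) < …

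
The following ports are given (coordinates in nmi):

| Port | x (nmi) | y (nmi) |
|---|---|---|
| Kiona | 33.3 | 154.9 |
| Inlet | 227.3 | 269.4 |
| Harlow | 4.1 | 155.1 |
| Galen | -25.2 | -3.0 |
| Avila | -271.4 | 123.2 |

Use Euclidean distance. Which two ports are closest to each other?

Kiona and Harlow

Pairwise distances:
Kiona–Harlow: 29.2 nmi
Harlow–Galen: 160.8 nmi
Kiona–Galen: 168.4 nmi
Kiona–Inlet: 225.3 nmi
Inlet–Harlow: 250.8 nmi
Galen–Avila: 276.7 nmi
Harlow–Avila: 277.3 nmi
Kiona–Avila: 306.3 nmi
Inlet–Galen: 371.4 nmi
Inlet–Avila: 519.7 nmi
Closest pair: Kiona–Harlow at 29.2 nmi.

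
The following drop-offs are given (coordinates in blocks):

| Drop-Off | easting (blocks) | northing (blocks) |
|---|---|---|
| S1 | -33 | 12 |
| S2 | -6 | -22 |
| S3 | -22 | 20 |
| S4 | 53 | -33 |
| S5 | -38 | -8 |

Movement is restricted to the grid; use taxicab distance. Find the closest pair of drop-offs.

Pairwise distances:
S1–S2: 61 blocks
S1–S3: 19 blocks
S1–S4: 131 blocks
S1–S5: 25 blocks
S2–S3: 58 blocks
S2–S4: 70 blocks
S2–S5: 46 blocks
S3–S4: 128 blocks
S3–S5: 44 blocks
S4–S5: 116 blocks
Closest pair: S1–S3 at 19 blocks.

S1 and S3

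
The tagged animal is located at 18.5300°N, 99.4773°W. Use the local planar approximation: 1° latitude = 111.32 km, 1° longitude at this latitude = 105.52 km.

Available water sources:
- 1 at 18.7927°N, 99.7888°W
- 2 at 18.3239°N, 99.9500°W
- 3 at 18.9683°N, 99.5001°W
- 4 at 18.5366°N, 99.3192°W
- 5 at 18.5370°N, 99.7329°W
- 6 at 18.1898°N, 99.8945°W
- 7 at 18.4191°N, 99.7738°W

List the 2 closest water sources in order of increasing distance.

Distances from 18.5300°N, 99.4773°W:
1: 43.9955 km
2: 54.9029 km
3: 48.8508 km
4: 16.6989 km
5: 26.9822 km
6: 58.0710 km
7: 33.6343 km
Sorted: 4 (16.6989 km) < 5 (26.9822 km) < 7 (33.6343 km) < 1 (43.9955 km) < …

4, 5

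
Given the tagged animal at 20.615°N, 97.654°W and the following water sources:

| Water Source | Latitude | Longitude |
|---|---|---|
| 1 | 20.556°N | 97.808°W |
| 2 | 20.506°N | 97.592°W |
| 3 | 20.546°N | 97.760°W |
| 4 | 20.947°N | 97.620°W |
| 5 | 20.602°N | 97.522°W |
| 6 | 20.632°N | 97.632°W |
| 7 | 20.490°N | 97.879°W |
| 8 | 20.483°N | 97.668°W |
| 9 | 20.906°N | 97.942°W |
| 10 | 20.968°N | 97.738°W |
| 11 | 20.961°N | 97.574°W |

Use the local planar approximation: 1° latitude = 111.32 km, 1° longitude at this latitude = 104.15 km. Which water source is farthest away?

9

Distances from 20.615°N, 97.654°W:
1: 17.332 km
2: 13.745 km
3: 13.449 km
4: 37.127 km
5: 13.824 km
6: 2.972 km
7: 27.254 km
8: 14.766 km
9: 44.149 km
10: 40.258 km
11: 39.408 km
Maximum: 9 at 44.149 km.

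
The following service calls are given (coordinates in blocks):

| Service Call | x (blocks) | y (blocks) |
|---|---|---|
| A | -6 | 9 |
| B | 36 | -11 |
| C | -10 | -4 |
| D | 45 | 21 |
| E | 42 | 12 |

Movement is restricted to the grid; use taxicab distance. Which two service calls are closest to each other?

D and E

Pairwise distances:
D–E: |-3| + |-9| = 3 + 9 = 12 blocks
A–C: |-4| + |-13| = 4 + 13 = 17 blocks
B–E: |6| + |23| = 6 + 23 = 29 blocks
B–D: |9| + |32| = 9 + 32 = 41 blocks
A–E: |48| + |3| = 48 + 3 = 51 blocks
B–C: |-46| + |7| = 46 + 7 = 53 blocks
A–B: |42| + |-20| = 42 + 20 = 62 blocks
A–D: |51| + |12| = 51 + 12 = 63 blocks
C–E: |52| + |16| = 52 + 16 = 68 blocks
C–D: |55| + |25| = 55 + 25 = 80 blocks
Closest pair: D–E at 12 blocks.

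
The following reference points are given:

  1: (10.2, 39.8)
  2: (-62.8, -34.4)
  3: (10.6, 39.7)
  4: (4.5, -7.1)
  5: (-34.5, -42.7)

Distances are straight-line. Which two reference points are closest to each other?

1 and 3

Pairwise distances:
1–2: 104.09
1–3: 0.41
1–4: 47.25
1–5: 93.83
2–3: 104.30
2–4: 72.63
2–5: 29.49
3–4: 47.20
3–5: 93.93
4–5: 52.80
Closest pair: 1–3 at 0.41.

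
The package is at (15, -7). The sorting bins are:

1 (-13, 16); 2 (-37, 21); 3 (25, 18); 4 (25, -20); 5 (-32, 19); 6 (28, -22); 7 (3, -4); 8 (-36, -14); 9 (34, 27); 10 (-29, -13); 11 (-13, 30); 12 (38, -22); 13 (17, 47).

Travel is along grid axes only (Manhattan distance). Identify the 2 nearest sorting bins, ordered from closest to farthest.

Distances from (15, -7):
1: |-28| + |23| = 28 + 23 = 51
2: |-52| + |28| = 52 + 28 = 80
3: |10| + |25| = 10 + 25 = 35
4: |10| + |-13| = 10 + 13 = 23
5: |-47| + |26| = 47 + 26 = 73
6: |13| + |-15| = 13 + 15 = 28
7: |-12| + |3| = 12 + 3 = 15
8: |-51| + |-7| = 51 + 7 = 58
9: |19| + |34| = 19 + 34 = 53
10: |-44| + |-6| = 44 + 6 = 50
11: |-28| + |37| = 28 + 37 = 65
12: |23| + |-15| = 23 + 15 = 38
13: |2| + |54| = 2 + 54 = 56
Sorted: 7 (15) < 4 (23) < 6 (28) < 3 (35) < …

7, 4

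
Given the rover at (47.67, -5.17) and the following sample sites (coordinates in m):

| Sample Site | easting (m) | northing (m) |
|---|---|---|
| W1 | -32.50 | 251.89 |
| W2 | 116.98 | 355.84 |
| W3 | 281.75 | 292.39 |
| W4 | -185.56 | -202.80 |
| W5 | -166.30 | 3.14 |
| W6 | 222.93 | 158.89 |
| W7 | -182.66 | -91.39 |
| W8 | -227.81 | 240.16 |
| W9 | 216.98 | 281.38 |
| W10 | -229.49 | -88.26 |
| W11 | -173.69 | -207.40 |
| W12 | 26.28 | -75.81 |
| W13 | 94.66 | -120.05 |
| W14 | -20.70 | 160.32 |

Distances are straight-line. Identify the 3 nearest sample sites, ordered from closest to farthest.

Distances from (47.67, -5.17):
W1: 269.27 m
W2: 367.60 m
W3: 378.60 m
W4: 305.70 m
W5: 214.13 m
W6: 240.07 m
W7: 245.94 m
W8: 368.88 m
W9: 332.83 m
W10: 289.35 m
W11: 299.83 m
W12: 73.81 m
W13: 124.12 m
W14: 179.06 m
Sorted: W12 (73.81 m) < W13 (124.12 m) < W14 (179.06 m) < W5 (214.13 m) < W6 (240.07 m) < …

W12, W13, W14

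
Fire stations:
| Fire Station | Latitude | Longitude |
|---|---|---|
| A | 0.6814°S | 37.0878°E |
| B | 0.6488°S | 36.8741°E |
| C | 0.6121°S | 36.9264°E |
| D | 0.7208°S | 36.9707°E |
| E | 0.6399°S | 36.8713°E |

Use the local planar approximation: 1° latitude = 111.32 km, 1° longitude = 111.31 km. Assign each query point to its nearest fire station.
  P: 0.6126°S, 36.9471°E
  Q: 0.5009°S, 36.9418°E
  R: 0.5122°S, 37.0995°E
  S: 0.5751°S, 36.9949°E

P at 0.6126°S, 36.9471°E:
  A: √((-0.0688·111.32)² + (0.1407·111.31)²) = √(58.657463 + 245.276850) = 17.4337 km
  B: √((-0.0362·111.32)² + (-0.0730·111.31)²) = √(16.239159 + 66.025863) = 9.0700 km
  C: √((0.0005·111.32)² + (-0.0207·111.31)²) = √(0.003098 + 5.308955) = 2.3048 km
  D: √((-0.1082·111.32)² + (0.0236·111.31)²) = √(145.077785 + 6.900688) = 12.3280 km
  E: √((-0.0273·111.32)² + (-0.0758·111.31)²) = √(9.235740 + 71.187998) = 8.9679 km
  → nearest: C (2.3048 km)
Q at 0.5009°S, 36.9418°E:
  A: √((-0.1805·111.32)² + (0.1460·111.31)²) = √(403.739097 + 264.103452) = 25.8426 km
  B: √((-0.1479·111.32)² + (-0.0677·111.31)²) = √(271.070804 + 56.786579) = 18.1068 km
  C: √((-0.1112·111.32)² + (-0.0154·111.31)²) = √(153.234293 + 2.938393) = 12.4969 km
  D: √((-0.2199·111.32)² + (0.0289·111.31)²) = √(599.234562 + 10.348182) = 24.6897 km
  E: √((-0.1390·111.32)² + (-0.0705·111.31)²) = √(239.428583 + 61.580980) = 17.3496 km
  → nearest: C (12.4969 km)
R at 0.5122°S, 37.0995°E:
  A: √((-0.1692·111.32)² + (-0.0117·111.31)²) = √(354.770184 + 1.696056) = 18.8803 km
  B: √((-0.1366·111.32)² + (-0.2254·111.31)²) = √(231.231925 + 629.471670) = 29.3378 km
  C: √((-0.0999·111.32)² + (-0.1731·111.31)²) = √(123.673705 + 371.246614) = 22.2468 km
  D: √((-0.2086·111.32)² + (-0.1288·111.31)²) = √(539.231189 + 205.541770) = 27.2905 km
  E: √((-0.1277·111.32)² + (-0.2282·111.31)²) = √(202.082260 + 645.207854) = 29.1082 km
  → nearest: A (18.8803 km)
S at 0.5751°S, 36.9949°E:
  A: √((-0.1063·111.32)² + (0.0929·111.31)²) = √(140.027368 + 106.930056) = 15.7149 km
  B: √((-0.0737·111.32)² + (-0.1208·111.31)²) = √(67.310276 + 180.801585) = 15.7516 km
  C: √((-0.0370·111.32)² + (-0.0685·111.31)²) = √(16.964843 + 58.136584) = 8.6661 km
  D: √((-0.1457·111.32)² + (-0.0242·111.31)²) = √(263.066471 + 7.256030) = 16.4415 km
  E: √((-0.0648·111.32)² + (-0.1236·111.31)²) = √(52.035102 + 189.280253) = 15.5343 km
  → nearest: C (8.6661 km)

P→C; Q→C; R→A; S→C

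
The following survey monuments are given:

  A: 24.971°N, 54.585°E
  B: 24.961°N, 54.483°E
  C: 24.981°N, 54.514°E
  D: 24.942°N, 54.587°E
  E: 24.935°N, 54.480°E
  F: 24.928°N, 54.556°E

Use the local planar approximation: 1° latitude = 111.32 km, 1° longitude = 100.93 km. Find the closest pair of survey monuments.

Pairwise distances:
B–E: √((-0.026·111.32)² + (-0.003·100.93)²) = √(8.37709 + 0.09168) = 2.910 km
A–D: √((-0.029·111.32)² + (0.002·100.93)²) = √(10.42179 + 0.04075) = 3.235 km
D–F: √((-0.014·111.32)² + (-0.031·100.93)²) = √(2.42886 + 9.78958) = 3.495 km
B–C: √((0.020·111.32)² + (0.031·100.93)²) = √(4.95686 + 9.78958) = 3.840 km
A–F: √((-0.043·111.32)² + (-0.029·100.93)²) = √(22.91307 + 8.56715) = 5.611 km
C–E: √((-0.046·111.32)² + (-0.034·100.93)²) = √(26.22177 + 11.77602) = 6.164 km
A–C: √((0.010·111.32)² + (-0.071·100.93)²) = √(1.23921 + 51.35199) = 7.252 km
C–F: √((-0.053·111.32)² + (0.042·100.93)²) = √(34.80953 + 17.96963) = 7.265 km
E–F: √((-0.007·111.32)² + (0.076·100.93)²) = √(0.60721 + 58.83933) = 7.710 km
B–F: √((-0.033·111.32)² + (0.073·100.93)²) = √(13.49504 + 54.28580) = 8.233 km
C–D: √((-0.039·111.32)² + (0.073·100.93)²) = √(18.84845 + 54.28580) = 8.552 km
A–B: √((-0.010·111.32)² + (-0.102·100.93)²) = √(1.23921 + 105.98414) = 10.355 km
B–D: √((-0.019·111.32)² + (0.104·100.93)²) = √(4.47356 + 110.18113) = 10.708 km
D–E: √((-0.007·111.32)² + (-0.107·100.93)²) = √(0.60721 + 116.62942) = 10.828 km
A–E: √((-0.036·111.32)² + (-0.105·100.93)²) = √(16.06022 + 112.31019) = 11.330 km
Closest pair: B–E at 2.910 km.

B and E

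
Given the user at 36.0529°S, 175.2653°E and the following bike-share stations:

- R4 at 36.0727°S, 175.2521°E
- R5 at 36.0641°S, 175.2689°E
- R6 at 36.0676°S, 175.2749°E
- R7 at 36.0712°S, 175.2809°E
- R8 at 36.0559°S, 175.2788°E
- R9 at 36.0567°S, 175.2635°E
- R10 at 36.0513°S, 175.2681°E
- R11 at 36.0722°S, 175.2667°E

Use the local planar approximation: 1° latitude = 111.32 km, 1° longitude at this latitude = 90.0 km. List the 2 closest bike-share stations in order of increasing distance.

R10, R9

Distances from 36.0529°S, 175.2653°E:
R4: 2.5039 km
R5: 1.2882 km
R6: 1.8505 km
R7: 2.4741 km
R8: 1.2601 km
R9: 0.4530 km
R10: 0.3086 km
R11: 2.1522 km
Sorted: R10 (0.3086 km) < R9 (0.4530 km) < R8 (1.2601 km) < R5 (1.2882 km) < …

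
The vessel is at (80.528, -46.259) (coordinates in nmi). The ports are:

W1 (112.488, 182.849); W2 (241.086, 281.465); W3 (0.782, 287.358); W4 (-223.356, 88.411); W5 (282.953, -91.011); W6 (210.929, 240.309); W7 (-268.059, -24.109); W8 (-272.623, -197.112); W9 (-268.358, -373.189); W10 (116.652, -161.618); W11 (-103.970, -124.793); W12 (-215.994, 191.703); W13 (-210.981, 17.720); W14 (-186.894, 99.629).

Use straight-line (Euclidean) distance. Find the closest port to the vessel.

Distances from (80.528, -46.259):
W1: √((31.960)² + (229.108)²) = √(1021.44160 + 52490.47566) = 231.326 nmi
W2: √((160.558)² + (327.724)²) = √(25778.87136 + 107403.02018) = 364.941 nmi
W3: √((-79.746)² + (333.617)²) = √(6359.42452 + 111300.30269) = 343.016 nmi
W4: √((-303.884)² + (134.670)²) = √(92345.48546 + 18136.00890) = 332.388 nmi
W5: √((202.425)² + (-44.752)²) = √(40975.88062 + 2002.74150) = 207.313 nmi
W6: √((130.401)² + (286.568)²) = √(17004.42080 + 82121.21862) = 314.842 nmi
W7: √((-348.587)² + (22.150)²) = √(121512.89657 + 490.62250) = 349.290 nmi
W8: √((-353.151)² + (-150.853)²) = √(124715.62880 + 22756.62761) = 384.021 nmi
W9: √((-348.886)² + (-326.930)²) = √(121721.44100 + 106883.22490) = 478.126 nmi
W10: √((36.124)² + (-115.359)²) = √(1304.94338 + 13307.69888) = 120.883 nmi
W11: √((-184.498)² + (-78.534)²) = √(34039.51200 + 6167.58916) = 200.517 nmi
W12: √((-296.522)² + (237.962)²) = √(87925.29648 + 56625.91344) = 380.199 nmi
W13: √((-291.509)² + (63.979)²) = √(84977.49708 + 4093.31244) = 298.447 nmi
W14: √((-267.422)² + (145.888)²) = √(71514.52608 + 21283.30854) = 304.627 nmi
Minimum: W10 at 120.883 nmi.

W10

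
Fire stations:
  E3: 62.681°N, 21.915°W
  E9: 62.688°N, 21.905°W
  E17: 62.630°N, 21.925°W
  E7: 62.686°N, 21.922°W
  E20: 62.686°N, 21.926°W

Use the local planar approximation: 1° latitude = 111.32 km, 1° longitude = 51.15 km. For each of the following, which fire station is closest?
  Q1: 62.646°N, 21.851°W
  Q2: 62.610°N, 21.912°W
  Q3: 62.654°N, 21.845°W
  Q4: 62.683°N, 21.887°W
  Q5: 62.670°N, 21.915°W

Q1 at 62.646°N, 21.851°W:
  E3: √((0.035·111.32)² + (-0.064·51.15)²) = √(15.18037 + 10.71646) = 5.089 km
  E9: √((0.042·111.32)² + (-0.054·51.15)²) = √(21.85974 + 7.62920) = 5.430 km
  E17: √((-0.016·111.32)² + (-0.074·51.15)²) = √(3.17239 + 14.32698) = 4.183 km
  E7: √((0.040·111.32)² + (-0.071·51.15)²) = √(19.82743 + 13.18888) = 5.746 km
  E20: √((0.040·111.32)² + (-0.075·51.15)²) = √(19.82743 + 14.71681) = 5.877 km
  → nearest: E17 (4.183 km)
Q2 at 62.610°N, 21.912°W:
  E3: √((0.071·111.32)² + (-0.003·51.15)²) = √(62.46879 + 0.02355) = 7.905 km
  E9: √((0.078·111.32)² + (0.007·51.15)²) = √(75.39379 + 0.12820) = 8.690 km
  E17: √((0.020·111.32)² + (-0.013·51.15)²) = √(4.95686 + 0.44216) = 2.324 km
  E7: √((0.076·111.32)² + (-0.010·51.15)²) = √(71.57701 + 0.26163) = 8.476 km
  E20: √((0.076·111.32)² + (-0.014·51.15)²) = √(71.57701 + 0.51280) = 8.491 km
  → nearest: E17 (2.324 km)
Q3 at 62.654°N, 21.845°W:
  E3: √((0.027·111.32)² + (-0.070·51.15)²) = √(9.03387 + 12.81998) = 4.675 km
  E9: √((0.034·111.32)² + (-0.060·51.15)²) = √(14.32532 + 9.41876) = 4.873 km
  E17: √((-0.024·111.32)² + (-0.080·51.15)²) = √(7.13787 + 16.74446) = 4.887 km
  E7: √((0.032·111.32)² + (-0.077·51.15)²) = √(12.68955 + 15.51218) = 5.311 km
  E20: √((0.032·111.32)² + (-0.081·51.15)²) = √(12.68955 + 17.16569) = 5.464 km
  → nearest: E3 (4.675 km)
Q4 at 62.683°N, 21.887°W:
  E3: √((-0.002·111.32)² + (-0.028·51.15)²) = √(0.04957 + 2.05120) = 1.449 km
  E9: √((0.005·111.32)² + (-0.018·51.15)²) = √(0.30980 + 0.84769) = 1.076 km
  E17: √((-0.053·111.32)² + (-0.038·51.15)²) = √(34.80953 + 3.77797) = 6.212 km
  E7: √((0.003·111.32)² + (-0.035·51.15)²) = √(0.11153 + 3.20500) = 1.821 km
  E20: √((0.003·111.32)² + (-0.039·51.15)²) = √(0.11153 + 3.97943) = 2.023 km
  → nearest: E9 (1.076 km)
Q5 at 62.670°N, 21.915°W:
  E3: √((0.011·111.32)² + (0.000·51.15)²) = √(1.49945 + 0.00000) = 1.225 km
  E9: √((0.018·111.32)² + (0.010·51.15)²) = √(4.01505 + 0.26163) = 2.068 km
  E17: √((-0.040·111.32)² + (-0.010·51.15)²) = √(19.82743 + 0.26163) = 4.482 km
  E7: √((0.016·111.32)² + (-0.007·51.15)²) = √(3.17239 + 0.12820) = 1.817 km
  E20: √((0.016·111.32)² + (-0.011·51.15)²) = √(3.17239 + 0.31658) = 1.868 km
  → nearest: E3 (1.225 km)

Q1→E17; Q2→E17; Q3→E3; Q4→E9; Q5→E3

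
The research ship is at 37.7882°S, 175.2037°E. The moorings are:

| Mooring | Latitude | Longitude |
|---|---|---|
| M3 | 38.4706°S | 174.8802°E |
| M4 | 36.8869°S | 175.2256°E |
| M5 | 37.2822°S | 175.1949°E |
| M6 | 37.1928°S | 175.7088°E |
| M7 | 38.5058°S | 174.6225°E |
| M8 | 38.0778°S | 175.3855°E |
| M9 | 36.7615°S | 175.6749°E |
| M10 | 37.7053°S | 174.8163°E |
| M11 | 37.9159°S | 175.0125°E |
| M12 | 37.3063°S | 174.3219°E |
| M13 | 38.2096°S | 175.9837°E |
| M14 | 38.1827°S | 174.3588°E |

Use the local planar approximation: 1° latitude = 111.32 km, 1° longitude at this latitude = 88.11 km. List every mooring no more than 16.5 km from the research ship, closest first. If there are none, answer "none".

none

Distances from 37.7882°S, 175.2037°E:
M3: √((-0.6824·111.32)² + (-0.3235·88.11)²) = √(5770.645977 + 812.454358) = 81.1363 km
M4: √((0.9013·111.32)² + (0.0219·88.11)²) = √(10066.653900 + 3.723391) = 100.3513 km
M5: √((0.5060·111.32)² + (-0.0088·88.11)²) = √(3172.834572 + 0.601196) = 56.3333 km
M6: √((0.5954·111.32)² + (0.5051·88.11)²) = √(4393.028856 + 1980.638148) = 79.8352 km
M7: √((-0.7176·111.32)² + (-0.5812·88.11)²) = √(6381.330755 + 2622.416168) = 94.8881 km
M8: √((-0.2896·111.32)² + (0.1818·88.11)²) = √(1039.306182 + 256.589074) = 35.9985 km
M9: √((1.0267·111.32)² + (0.4712·88.11)²) = √(13062.717039 + 1723.697160) = 121.5994 km
M10: √((0.0829·111.32)² + (-0.3874·88.11)²) = √(85.163883 + 1165.117258) = 35.3593 km
M11: √((-0.1277·111.32)² + (-0.1912·88.11)²) = √(202.082260 + 283.809010) = 22.0429 km
M12: √((0.4819·111.32)² + (-0.8818·88.11)²) = √(2877.797612 + 6036.574870) = 94.4160 km
M13: √((-0.4214·111.32)² + (0.7800·88.11)²) = √(2200.571367 + 4723.235586) = 83.2094 km
M14: √((-0.3945·111.32)² + (-0.8449·88.11)²) = √(1928.592220 + 5541.929831) = 86.4322 km
Threshold 16.5 km: none within range.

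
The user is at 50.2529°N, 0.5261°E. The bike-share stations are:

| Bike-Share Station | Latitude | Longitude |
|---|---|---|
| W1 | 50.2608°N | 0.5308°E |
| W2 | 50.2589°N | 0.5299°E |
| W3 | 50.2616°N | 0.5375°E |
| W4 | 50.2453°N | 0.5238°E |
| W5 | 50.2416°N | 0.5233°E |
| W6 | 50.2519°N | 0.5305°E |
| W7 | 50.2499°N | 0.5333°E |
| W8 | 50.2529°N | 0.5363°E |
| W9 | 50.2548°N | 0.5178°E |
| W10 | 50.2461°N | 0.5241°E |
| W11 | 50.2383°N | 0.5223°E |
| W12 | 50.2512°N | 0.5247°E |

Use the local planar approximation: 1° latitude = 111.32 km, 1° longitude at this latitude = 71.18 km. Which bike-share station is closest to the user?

Distances from 50.2529°N, 0.5261°E:
W1: 0.9409 km
W2: 0.7206 km
W3: 1.2635 km
W4: 0.8617 km
W5: 1.2736 km
W6: 0.3324 km
W7: 0.6117 km
W8: 0.7260 km
W9: 0.6275 km
W10: 0.7702 km
W11: 1.6476 km
W12: 0.2139 km
Minimum: W12 at 0.2139 km.

W12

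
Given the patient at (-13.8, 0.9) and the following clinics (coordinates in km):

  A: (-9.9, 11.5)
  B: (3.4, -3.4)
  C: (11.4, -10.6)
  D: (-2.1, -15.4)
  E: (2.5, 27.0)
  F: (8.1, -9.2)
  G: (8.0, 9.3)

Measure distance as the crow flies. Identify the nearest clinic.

Distances from (-13.8, 0.9):
A: 11.3 km
B: 17.7 km
C: 27.7 km
D: 20.1 km
E: 30.8 km
F: 24.1 km
G: 23.4 km
Minimum: A at 11.3 km.

A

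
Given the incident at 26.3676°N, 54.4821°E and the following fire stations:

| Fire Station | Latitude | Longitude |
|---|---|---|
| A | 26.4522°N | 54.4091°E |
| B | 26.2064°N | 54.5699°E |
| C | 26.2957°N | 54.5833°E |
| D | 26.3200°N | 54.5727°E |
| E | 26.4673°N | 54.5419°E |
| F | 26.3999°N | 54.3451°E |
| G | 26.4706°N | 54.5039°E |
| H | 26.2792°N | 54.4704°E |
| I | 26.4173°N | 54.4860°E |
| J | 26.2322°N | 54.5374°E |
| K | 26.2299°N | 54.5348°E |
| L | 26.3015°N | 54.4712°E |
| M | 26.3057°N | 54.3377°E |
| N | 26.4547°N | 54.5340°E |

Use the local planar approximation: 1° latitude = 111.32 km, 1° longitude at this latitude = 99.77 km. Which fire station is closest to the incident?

I

Distances from 26.3676°N, 54.4821°E:
A: √((0.0846·111.32)² + (-0.0730·99.77)²) = √(88.692546 + 53.045148) = 11.9054 km
B: √((-0.1612·111.32)² + (0.0878·99.77)²) = √(322.015273 + 76.734201) = 19.9687 km
C: √((-0.0719·111.32)² + (0.1012·99.77)²) = √(64.062543 + 101.943836) = 12.8843 km
D: √((-0.0476·111.32)² + (0.0906·99.77)²) = √(28.077621 + 81.706450) = 10.4778 km
E: √((0.0997·111.32)² + (0.0598·99.77)²) = √(123.179011 + 35.596091) = 12.6006 km
F: √((0.0323·111.32)² + (-0.1370·99.77)²) = √(12.928598 + 186.827619) = 14.1335 km
G: √((0.1030·111.32)² + (0.0218·99.77)²) = √(131.468239 + 4.730564) = 11.6704 km
H: √((-0.0884·111.32)² + (-0.0117·99.77)²) = √(96.839140 + 1.362610) = 9.9097 km
I: √((0.0497·111.32)² + (0.0039·99.77)²) = √(30.609707 + 0.151401) = 5.5463 km
J: √((-0.1354·111.32)² + (0.0553·99.77)²) = √(227.187129 + 30.440390) = 16.0508 km
K: √((-0.1377·111.32)² + (0.0527·99.77)²) = √(234.971006 + 27.645292) = 16.2054 km
L: √((-0.0661·111.32)² + (-0.0109·99.77)²) = √(54.143872 + 1.182641) = 7.4382 km
M: √((-0.0619·111.32)² + (-0.1444·99.77)²) = √(47.481857 + 207.555540) = 15.9699 km
N: √((0.0871·111.32)² + (0.0519·99.77)²) = √(94.011873 + 26.812336) = 10.9920 km
Minimum: I at 5.5463 km.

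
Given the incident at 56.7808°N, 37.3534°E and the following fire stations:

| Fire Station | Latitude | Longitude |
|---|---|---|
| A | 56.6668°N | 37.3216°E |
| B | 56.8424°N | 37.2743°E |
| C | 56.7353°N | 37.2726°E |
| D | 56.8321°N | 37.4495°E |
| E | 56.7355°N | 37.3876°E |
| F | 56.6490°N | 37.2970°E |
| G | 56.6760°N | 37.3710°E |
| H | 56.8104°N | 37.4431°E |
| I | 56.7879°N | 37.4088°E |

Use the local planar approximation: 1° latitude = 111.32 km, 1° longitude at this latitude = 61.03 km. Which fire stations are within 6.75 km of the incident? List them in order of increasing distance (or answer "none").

Distances from 56.7808°N, 37.3534°E:
A: √((-0.1140·111.32)² + (-0.0318·61.03)²) = √(161.048283 + 3.766526) = 12.8380 km
B: √((0.0616·111.32)² + (-0.0791·61.03)²) = √(47.022728 + 23.304496) = 8.3861 km
C: √((-0.0455·111.32)² + (-0.0808·61.03)²) = √(25.654833 + 24.316970) = 7.0691 km
D: √((0.0513·111.32)² + (0.0961·61.03)²) = √(32.612277 + 34.398026) = 8.1860 km
E: √((-0.0453·111.32)² + (0.0342·61.03)²) = √(25.429791 + 4.356512) = 5.4577 km
F: √((-0.1318·111.32)² + (-0.0564·61.03)²) = √(215.266880 + 11.847997) = 15.0703 km
G: √((-0.1048·111.32)² + (0.0176·61.03)²) = √(136.103396 + 1.153751) = 11.7157 km
H: √((0.0296·111.32)² + (0.0897·61.03)²) = √(10.857499 + 29.968957) = 6.3896 km
I: √((0.0071·111.32)² + (0.0554·61.03)²) = √(0.624688 + 11.431580) = 3.4722 km
Threshold 6.75 km: I (3.4722 km), E (5.4577 km), H (6.3896 km) are within range.

I, E, H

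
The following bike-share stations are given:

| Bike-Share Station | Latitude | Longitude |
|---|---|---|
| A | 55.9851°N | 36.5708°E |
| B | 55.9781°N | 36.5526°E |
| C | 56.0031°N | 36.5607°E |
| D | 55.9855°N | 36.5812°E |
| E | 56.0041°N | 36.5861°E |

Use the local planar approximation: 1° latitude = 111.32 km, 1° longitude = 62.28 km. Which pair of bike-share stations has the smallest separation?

Pairwise distances:
A–B: 1.3755 km
A–C: 2.1002 km
A–D: 0.6492 km
A–E: 2.3198 km
B–C: 2.8284 km
B–D: 1.9625 km
B–E: 3.5679 km
C–D: 2.3385 km
C–E: 1.5858 km
D–E: 2.0929 km
Closest pair: A–D at 0.6492 km.

A and D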